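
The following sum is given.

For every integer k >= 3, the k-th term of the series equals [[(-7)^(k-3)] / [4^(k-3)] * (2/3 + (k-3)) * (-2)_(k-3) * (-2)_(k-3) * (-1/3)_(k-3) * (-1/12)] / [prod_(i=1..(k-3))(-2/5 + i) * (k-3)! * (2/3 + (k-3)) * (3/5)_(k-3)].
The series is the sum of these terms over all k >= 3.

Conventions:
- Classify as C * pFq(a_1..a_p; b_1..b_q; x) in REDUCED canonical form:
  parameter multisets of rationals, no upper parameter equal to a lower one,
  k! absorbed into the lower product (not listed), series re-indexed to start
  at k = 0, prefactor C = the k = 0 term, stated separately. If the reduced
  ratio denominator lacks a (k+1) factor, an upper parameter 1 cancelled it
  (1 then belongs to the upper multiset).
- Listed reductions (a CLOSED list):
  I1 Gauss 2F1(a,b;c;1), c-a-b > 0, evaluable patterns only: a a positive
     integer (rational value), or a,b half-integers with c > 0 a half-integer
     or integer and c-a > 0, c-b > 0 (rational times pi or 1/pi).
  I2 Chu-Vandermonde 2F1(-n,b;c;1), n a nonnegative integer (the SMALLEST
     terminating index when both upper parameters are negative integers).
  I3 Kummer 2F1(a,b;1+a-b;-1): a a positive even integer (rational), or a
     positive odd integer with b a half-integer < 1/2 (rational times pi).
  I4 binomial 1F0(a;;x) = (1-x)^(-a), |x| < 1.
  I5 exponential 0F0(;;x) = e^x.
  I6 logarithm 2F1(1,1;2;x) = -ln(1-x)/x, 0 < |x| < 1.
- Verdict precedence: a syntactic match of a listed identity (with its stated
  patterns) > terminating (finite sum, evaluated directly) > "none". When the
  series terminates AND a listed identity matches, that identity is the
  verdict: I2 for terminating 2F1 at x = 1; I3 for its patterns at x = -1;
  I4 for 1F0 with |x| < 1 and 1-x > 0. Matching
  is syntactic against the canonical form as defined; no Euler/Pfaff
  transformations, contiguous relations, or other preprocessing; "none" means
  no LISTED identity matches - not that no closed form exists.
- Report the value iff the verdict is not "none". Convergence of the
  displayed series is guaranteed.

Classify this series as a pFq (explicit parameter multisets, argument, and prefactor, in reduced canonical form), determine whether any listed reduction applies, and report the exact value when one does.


Prefactor -1/12, argument -7/4: 3F2 with upper {-2, -2, -1/3} over lower {3/5, 3/5}. Verdict: terminating. (-2)_k vanishes past k = 2, leaving a 3-term sum, computed directly. Value: -124511/248832.

Structural cue: t_0 being -1/12, the two geometric factors (prefactor -1/12) combine into one argument.
Step ratio: r(k) = (-7/4) * (k-2) (k-2) (k-1/3) / [(k+3/5) (k+3/5) (k+1)] - rational; roots negated = parameters, x = (-7/4), C = -1/12.


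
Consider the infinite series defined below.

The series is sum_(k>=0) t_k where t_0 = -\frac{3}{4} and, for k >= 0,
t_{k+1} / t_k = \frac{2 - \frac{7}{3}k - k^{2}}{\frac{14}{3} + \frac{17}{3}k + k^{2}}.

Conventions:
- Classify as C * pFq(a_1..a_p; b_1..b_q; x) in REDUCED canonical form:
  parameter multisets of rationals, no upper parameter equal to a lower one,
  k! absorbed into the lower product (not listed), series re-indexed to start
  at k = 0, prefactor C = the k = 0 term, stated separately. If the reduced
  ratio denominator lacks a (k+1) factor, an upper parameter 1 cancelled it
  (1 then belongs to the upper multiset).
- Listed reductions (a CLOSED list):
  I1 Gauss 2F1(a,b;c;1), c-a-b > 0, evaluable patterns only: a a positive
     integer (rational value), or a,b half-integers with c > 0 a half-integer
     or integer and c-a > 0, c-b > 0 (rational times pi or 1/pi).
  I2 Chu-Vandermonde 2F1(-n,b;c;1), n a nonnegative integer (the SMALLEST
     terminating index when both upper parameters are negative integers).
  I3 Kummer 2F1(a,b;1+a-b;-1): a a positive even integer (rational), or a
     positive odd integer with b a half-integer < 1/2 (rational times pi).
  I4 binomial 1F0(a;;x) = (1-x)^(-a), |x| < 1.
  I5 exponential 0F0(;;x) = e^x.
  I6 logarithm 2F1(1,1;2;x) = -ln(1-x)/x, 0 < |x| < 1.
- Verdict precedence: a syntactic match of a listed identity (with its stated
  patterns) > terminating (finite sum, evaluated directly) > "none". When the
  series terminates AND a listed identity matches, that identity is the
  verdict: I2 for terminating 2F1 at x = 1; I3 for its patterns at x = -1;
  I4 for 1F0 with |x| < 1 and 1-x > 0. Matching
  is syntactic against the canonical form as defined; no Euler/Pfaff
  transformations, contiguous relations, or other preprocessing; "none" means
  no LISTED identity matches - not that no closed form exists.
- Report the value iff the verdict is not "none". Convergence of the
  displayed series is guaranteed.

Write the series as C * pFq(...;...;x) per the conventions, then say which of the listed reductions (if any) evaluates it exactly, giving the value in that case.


The series (x = -1) is 2F1: upper {-\frac{2}{3}, 3}, lower {\frac{14}{3}}, prefactor -\frac{3}{4}. Verdict: none. A 2F1 with upper {-\frac{2}{3}, 3} fits none of I1-I6 at x = -1; the sum runs forever.

First insight: from the first term -\frac{3}{4}: roots of the ratio polynomials (C = -3/4) are the negated parameters.
Adjacent-term ratio: r(k) = -1 * (k-\frac{2}{3}) (k+3) / [(k+\frac{14}{3}) (k+1)] - rational in k. x = -1; t_0 = -\frac{3}{4}; negate the roots.


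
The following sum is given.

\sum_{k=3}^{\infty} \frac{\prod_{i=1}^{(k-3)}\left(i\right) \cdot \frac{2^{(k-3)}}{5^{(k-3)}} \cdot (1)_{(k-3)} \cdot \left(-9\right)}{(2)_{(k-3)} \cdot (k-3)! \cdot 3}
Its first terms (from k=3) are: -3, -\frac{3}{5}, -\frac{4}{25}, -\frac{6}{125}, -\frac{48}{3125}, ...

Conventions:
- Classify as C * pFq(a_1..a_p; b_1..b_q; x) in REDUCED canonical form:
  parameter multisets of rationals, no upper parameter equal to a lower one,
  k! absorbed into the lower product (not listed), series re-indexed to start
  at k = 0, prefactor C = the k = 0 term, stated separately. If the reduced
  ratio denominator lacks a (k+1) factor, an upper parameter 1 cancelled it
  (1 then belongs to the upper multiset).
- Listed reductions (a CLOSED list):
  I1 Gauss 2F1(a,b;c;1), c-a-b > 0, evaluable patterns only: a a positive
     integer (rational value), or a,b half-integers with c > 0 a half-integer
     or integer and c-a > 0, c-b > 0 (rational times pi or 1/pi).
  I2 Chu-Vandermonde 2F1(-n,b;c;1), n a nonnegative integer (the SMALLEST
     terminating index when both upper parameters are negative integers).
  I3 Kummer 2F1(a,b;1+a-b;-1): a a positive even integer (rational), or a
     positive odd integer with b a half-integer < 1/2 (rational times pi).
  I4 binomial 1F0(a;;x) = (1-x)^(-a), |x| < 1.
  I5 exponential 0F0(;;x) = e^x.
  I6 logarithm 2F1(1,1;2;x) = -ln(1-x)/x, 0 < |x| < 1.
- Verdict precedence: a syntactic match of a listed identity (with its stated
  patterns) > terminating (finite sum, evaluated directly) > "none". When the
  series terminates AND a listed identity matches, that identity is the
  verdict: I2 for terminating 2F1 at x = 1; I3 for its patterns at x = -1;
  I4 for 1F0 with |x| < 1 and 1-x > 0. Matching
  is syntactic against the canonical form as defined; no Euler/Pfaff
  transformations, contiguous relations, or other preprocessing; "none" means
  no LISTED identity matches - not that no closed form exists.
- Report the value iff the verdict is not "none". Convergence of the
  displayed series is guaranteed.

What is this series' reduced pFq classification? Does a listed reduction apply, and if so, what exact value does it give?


The tell: x = \frac{2}{5} and the two geometric factors (prefactor -3) combine into one argument.
Consecutive-term ratio: r(k) = \frac{2}{5} * (k+1) (k+1) / [(k+2) (k+1)] - rational in k. x = \frac{2}{5}; t_0 = -3; negate the roots.

x = \frac{2}{5} here; the reduced form reads 2F1, upper {1, 1}, lower {2}, C = -3. Verdict: the logarithmic series (I6) fires (the logarithm: parameters (1,1;2), x = \frac{2}{5}). Value: \frac{15}{2} \cdot \ln\left(\frac{3}{5}\right).


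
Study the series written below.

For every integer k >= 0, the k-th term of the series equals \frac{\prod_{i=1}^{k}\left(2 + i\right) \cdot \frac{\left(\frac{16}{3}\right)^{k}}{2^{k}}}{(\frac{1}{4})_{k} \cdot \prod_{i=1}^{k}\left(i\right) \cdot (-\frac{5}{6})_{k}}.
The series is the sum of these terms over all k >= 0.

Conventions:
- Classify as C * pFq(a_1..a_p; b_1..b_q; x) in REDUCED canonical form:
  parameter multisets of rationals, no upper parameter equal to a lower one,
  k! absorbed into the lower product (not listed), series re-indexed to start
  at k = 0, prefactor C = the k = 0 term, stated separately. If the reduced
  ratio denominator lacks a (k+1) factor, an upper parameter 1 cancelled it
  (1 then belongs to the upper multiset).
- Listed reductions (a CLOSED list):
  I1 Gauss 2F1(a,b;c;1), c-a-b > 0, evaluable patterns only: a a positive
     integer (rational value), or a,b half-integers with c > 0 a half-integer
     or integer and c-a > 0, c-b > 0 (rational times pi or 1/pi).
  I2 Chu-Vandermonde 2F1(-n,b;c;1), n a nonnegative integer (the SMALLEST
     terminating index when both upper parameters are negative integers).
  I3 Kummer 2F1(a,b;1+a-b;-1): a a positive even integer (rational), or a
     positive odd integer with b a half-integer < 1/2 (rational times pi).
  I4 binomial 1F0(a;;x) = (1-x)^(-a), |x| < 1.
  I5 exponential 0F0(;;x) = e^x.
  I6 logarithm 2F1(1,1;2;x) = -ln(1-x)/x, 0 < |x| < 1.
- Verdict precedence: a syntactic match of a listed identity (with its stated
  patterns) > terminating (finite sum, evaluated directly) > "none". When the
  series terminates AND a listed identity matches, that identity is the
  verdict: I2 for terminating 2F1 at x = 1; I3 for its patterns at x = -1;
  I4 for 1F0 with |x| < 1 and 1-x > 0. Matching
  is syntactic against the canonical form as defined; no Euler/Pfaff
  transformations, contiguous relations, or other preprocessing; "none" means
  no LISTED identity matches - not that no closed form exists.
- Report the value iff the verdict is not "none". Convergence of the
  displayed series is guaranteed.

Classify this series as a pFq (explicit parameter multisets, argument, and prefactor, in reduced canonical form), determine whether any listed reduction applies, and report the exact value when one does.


First insight: from the first term 1: the product of the first k integers (C = 1, x = 8/3) is k!.
Term ratio: r(k) = \frac{8}{3} * (k+3) / [(k-\frac{5}{6}) (k+\frac{1}{4}) (k+1)] - rational in k, leading ratio \frac{8}{3}; with t_0 = 1, classification follows.

Reduced: x = \frac{8}{3}, 1F2, upper = {3}, lower = {-\frac{5}{6}, \frac{1}{4}}, C = 1. Verdict: none - at argument \frac{8}{3} the multisets {3} ; {-\frac{5}{6}, \frac{1}{4}} match no listed identity.


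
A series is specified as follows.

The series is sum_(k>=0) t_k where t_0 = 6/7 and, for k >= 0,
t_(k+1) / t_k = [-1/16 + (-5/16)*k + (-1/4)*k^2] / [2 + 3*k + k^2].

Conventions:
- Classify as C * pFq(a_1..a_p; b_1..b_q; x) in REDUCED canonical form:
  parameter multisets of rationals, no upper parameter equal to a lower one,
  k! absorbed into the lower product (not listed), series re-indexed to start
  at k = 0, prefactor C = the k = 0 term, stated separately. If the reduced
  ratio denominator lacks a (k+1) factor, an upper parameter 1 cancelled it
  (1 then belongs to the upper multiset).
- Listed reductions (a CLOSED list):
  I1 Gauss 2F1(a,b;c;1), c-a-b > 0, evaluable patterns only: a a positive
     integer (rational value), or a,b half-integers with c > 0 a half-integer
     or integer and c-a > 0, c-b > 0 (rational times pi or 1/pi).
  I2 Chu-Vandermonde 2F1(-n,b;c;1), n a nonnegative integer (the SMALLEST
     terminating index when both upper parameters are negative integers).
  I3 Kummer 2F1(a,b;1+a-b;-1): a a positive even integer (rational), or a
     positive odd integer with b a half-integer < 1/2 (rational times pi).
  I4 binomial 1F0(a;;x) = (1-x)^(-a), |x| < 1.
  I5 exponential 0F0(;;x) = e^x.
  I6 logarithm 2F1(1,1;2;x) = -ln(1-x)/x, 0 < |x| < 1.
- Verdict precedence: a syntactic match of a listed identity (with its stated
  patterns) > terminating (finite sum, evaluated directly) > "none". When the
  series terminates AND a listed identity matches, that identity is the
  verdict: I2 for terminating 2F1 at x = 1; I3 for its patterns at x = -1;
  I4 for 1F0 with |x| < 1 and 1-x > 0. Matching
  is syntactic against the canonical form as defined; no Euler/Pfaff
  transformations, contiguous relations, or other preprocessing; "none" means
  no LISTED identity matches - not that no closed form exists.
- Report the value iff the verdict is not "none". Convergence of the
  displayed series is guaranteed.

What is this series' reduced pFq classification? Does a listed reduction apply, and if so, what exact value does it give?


x = -1/4 here; the reduced form reads 2F1, upper {1/4, 1}, lower {2}, C = 6/7. Verdict: none (x = -1/4): each listed identity misses the multisets {1/4, 1} ; {2}.

Structural cue: from the first term 6/7: factor the ratio over Q (prefactor 6/7): negated roots = parameters.
Term ratio: r(k) = (-1/4) * (k+1/4) (k+1) / [(k+2) (k+1)] - rational in k. x = (-1/4); t_0 = 6/7; negate the roots.


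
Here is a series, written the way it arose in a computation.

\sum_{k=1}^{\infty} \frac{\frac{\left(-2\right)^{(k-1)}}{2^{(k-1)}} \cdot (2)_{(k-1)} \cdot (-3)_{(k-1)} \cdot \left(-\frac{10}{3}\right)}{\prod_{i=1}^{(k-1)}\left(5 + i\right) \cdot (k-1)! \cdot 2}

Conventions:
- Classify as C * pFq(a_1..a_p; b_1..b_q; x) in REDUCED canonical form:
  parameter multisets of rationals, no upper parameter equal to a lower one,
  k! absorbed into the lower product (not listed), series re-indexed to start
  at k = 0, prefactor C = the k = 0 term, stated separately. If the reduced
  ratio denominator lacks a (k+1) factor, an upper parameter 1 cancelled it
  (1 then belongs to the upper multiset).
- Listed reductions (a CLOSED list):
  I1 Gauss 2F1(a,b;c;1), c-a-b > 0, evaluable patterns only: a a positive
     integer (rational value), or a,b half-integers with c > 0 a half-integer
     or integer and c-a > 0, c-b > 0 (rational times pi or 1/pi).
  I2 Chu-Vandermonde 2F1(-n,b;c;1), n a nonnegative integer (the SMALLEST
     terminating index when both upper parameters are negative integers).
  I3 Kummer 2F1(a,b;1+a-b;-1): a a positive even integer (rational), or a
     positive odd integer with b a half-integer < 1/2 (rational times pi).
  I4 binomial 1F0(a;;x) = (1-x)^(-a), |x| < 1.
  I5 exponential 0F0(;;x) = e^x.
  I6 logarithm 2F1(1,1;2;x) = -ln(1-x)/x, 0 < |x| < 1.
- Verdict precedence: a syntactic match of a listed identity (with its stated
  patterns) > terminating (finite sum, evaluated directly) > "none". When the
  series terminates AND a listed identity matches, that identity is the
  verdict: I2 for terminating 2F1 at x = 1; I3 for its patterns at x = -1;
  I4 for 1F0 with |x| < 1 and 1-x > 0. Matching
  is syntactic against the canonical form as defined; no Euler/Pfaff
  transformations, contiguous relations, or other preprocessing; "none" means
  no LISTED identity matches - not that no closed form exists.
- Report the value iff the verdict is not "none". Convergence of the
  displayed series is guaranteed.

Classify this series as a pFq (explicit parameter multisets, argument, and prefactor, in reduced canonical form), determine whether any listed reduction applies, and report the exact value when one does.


Key observation: t_0 being -\frac{5}{3}, the two k-th powers (C = -5/3) combine into one argument.
Adjacent-term ratio: r(k) = -1 * (k-3) (k+2) / [(k+6) (k+1)] - rational in k, leading ratio -1; with t_0 = -\frac{5}{3}, classification follows.

x = -1 here; the reduced form reads 2F1, upper {-3, 2}, lower {6}, C = -\frac{5}{3}. Verdict (x = -1): Kummer's theorem (I3) applies (x = -1; c = 6 equals 1+a-b for upper {-3, 2}: listed pattern). Its exact value is -\frac{25}{6}.


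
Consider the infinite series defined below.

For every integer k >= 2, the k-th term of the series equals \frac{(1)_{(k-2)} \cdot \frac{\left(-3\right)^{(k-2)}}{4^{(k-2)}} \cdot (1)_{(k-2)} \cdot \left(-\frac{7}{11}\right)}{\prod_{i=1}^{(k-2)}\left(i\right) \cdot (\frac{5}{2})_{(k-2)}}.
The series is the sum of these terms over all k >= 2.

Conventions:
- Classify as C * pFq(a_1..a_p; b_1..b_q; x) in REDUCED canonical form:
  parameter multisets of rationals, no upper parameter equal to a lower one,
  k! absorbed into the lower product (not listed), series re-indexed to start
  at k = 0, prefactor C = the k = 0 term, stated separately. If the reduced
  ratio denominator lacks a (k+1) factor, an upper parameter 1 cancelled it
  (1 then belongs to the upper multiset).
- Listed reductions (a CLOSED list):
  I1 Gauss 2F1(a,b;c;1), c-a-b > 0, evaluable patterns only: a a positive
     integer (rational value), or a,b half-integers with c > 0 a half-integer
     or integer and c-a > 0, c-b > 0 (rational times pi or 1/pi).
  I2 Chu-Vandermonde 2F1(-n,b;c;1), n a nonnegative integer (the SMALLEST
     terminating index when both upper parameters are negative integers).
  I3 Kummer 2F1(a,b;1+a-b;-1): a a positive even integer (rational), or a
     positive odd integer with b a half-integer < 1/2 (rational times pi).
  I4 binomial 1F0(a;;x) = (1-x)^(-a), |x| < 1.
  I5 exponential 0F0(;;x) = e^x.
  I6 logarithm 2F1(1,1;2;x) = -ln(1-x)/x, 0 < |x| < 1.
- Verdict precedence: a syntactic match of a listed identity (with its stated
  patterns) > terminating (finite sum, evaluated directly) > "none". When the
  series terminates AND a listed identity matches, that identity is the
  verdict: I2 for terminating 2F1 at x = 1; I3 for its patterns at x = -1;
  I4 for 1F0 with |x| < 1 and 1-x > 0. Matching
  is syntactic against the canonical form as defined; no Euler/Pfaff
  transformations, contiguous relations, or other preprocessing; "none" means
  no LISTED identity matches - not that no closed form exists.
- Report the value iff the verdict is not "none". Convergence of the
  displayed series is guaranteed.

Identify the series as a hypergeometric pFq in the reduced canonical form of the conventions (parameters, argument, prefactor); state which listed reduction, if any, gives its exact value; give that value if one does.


The tell: from the first term -\frac{7}{11}: the product of the first k integers (prefactor -7/11) is k!.
Adjacent-term ratio: r(k) = -\frac{3}{4} * (k+1) (k+1) / [(k+\frac{5}{2}) (k+1)] ; factor over Q: parameters, x = -\frac{3}{4}, and C = -\frac{7}{11}.

With C = -\frac{7}{11}: the canonical form is 2F1(1, 1; \frac{5}{2}; -\frac{3}{4}). Verdict: none. A 2F1 with upper {1, 1} fits none of I1-I6 at x = -\frac{3}{4}; the sum runs forever.


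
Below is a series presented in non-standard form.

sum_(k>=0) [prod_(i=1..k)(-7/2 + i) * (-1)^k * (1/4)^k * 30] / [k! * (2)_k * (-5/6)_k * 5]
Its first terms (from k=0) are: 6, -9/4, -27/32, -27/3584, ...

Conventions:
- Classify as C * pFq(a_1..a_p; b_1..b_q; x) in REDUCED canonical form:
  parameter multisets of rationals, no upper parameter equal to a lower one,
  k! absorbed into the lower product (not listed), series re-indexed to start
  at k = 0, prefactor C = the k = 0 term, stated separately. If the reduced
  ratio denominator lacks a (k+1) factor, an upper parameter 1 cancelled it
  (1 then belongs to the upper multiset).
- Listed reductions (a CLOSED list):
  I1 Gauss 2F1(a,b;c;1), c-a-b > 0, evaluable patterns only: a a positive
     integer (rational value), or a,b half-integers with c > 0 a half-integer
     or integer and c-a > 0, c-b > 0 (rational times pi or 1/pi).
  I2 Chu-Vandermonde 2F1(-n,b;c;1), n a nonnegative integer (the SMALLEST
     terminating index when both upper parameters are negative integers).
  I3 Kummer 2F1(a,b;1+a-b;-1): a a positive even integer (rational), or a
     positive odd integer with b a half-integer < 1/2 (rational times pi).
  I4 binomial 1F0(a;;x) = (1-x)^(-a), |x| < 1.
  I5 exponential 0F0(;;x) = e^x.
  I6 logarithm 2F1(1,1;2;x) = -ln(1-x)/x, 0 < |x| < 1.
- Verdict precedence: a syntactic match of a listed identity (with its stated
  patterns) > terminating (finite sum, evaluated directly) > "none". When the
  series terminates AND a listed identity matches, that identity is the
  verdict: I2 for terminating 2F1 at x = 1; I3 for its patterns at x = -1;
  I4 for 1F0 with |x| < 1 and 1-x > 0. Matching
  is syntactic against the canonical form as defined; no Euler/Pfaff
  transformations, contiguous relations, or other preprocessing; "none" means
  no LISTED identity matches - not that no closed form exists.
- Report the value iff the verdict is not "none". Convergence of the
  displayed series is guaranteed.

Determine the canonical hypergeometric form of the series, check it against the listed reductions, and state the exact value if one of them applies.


This is 6 * 1F2(-5/2; -5/6, 2; -1/4) in reduced canonical form. Verdict: none. A 1F2 with upper {-5/2} fits none of I1-I6 at x = -1/4; the sum runs forever.

Key step: t_0 = 6 here, and the running product (C = 6) telescopes to a rising factorial.
Ratio: r(k) = (-1/4) * (k-5/2) / [(k-5/6) (k+2) (k+1)] - poly over poly, x = (-1/4) from leading terms; C = 6 at k = 0.


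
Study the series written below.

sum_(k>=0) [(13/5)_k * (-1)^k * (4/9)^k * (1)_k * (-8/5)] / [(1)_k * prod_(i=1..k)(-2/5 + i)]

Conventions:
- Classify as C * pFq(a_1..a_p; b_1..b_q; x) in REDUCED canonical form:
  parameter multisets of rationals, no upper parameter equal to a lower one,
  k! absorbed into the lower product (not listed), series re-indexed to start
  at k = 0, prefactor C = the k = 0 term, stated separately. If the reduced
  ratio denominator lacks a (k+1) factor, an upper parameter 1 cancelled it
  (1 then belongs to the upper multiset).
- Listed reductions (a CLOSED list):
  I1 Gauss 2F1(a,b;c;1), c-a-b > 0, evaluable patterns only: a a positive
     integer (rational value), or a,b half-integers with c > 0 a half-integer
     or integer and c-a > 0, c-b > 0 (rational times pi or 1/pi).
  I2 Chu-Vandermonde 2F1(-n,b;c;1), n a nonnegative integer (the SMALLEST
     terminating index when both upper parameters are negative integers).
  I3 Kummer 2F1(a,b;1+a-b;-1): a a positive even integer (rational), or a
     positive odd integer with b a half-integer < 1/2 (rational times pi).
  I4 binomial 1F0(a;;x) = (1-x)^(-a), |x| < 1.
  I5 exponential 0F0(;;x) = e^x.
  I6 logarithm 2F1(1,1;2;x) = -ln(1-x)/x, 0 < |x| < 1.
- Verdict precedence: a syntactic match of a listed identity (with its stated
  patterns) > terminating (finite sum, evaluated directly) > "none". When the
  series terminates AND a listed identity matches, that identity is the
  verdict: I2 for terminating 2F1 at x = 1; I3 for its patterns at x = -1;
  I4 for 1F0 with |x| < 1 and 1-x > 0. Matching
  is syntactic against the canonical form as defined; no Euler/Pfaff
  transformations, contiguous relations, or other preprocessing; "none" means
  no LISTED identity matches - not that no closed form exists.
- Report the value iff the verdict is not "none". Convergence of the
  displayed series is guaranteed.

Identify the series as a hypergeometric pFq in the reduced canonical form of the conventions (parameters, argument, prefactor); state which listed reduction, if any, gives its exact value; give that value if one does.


At argument -4/9: a 2F1 with upper {1, 13/5}, lower {3/5}, scaled by C = -8/5. Verdict: none - at argument -4/9 the multisets {1, 13/5} ; {3/5} match no listed identity.

Key observation: with t_0 = -8/5, (1)_k (prefactor -8/5) is k! itself.
Step ratio: r(k) = (-4/9) * (k+1) (k+13/5) / [(k+3/5) (k+1)] - poly over poly, x = (-4/9) from leading terms; C = -8/5 at k = 0.


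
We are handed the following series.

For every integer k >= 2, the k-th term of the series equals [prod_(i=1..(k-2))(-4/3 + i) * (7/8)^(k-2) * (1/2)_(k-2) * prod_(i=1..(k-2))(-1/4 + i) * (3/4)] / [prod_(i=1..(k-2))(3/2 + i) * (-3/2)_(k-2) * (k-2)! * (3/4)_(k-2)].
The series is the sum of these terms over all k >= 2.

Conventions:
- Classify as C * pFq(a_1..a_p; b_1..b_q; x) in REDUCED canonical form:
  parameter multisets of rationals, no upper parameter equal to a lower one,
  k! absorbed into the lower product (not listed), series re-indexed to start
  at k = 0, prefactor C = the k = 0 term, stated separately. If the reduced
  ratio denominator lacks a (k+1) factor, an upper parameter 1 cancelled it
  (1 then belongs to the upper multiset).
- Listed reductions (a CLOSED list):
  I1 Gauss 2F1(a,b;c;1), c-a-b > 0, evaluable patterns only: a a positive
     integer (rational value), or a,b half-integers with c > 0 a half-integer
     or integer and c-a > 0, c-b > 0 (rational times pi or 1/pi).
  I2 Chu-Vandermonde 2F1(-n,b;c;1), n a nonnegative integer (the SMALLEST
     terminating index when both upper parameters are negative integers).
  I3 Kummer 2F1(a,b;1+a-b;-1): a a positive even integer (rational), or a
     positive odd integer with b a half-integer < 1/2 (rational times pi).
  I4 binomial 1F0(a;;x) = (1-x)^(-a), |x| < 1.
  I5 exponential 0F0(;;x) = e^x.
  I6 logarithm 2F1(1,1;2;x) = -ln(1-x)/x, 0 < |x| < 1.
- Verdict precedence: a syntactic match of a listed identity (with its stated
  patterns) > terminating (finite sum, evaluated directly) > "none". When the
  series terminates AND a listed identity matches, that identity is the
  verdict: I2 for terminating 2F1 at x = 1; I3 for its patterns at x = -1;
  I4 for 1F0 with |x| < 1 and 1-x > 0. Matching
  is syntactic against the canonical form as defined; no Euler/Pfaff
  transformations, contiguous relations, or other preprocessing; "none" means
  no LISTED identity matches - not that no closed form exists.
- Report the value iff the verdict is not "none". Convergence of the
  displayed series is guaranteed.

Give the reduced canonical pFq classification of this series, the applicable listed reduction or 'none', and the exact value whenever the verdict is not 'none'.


Classification (C = 3/4): 2F2 with upper {-1/3, 1/2}, lower {-3/2, 5/2}, argument x = 7/8. Verdict: none - this 2F2 at x = 7/8 matches no listed pattern, and upper {-1/3, 1/2} holds no stopper.

Key step: t_0 = 3/4 here, and the running product (prefactor 3/4) telescopes to a rising factorial.
Term ratio: r(k) = (7/8) * (k-1/3) (k+1/2) / [(k-3/2) (k+5/2) (k+1)] - rational; roots negated = parameters, x = (7/8), C = 3/4.


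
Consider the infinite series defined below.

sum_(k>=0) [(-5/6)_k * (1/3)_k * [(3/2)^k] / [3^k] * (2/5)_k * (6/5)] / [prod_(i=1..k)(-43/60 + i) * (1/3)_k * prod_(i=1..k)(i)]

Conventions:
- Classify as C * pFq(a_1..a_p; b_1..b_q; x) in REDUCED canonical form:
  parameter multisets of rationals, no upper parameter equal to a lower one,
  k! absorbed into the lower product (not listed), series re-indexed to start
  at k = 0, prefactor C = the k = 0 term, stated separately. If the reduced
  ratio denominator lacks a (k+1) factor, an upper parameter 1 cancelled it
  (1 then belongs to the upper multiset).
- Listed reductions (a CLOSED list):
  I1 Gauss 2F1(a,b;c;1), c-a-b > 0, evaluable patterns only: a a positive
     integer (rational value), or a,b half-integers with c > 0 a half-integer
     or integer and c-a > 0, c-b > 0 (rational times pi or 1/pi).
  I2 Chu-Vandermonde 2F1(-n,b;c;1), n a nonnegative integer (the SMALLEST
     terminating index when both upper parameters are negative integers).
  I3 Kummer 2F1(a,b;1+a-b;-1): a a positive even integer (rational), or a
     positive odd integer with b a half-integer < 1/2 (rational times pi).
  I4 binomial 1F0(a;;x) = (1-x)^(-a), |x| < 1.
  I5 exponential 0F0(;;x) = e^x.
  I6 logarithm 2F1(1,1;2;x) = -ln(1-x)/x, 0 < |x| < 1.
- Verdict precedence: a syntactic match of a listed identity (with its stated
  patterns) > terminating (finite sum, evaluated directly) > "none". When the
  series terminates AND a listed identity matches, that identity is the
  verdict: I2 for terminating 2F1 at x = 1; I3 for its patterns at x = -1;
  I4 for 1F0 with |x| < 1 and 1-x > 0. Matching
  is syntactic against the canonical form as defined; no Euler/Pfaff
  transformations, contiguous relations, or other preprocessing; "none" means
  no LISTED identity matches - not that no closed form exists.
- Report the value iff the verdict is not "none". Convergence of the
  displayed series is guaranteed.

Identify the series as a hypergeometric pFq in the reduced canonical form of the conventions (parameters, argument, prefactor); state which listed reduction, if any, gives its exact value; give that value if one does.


Prefactor 6/5, argument 1/2: 2F1 with upper {-5/6, 2/5} over lower {17/60}. Verdict: none - at argument 1/2 the multisets {-5/6, 2/5} ; {17/60} match no listed identity.

First insight: t_0 = 6/5 here, and the product of the first k integers (C = 6/5) is k!.
Consecutive-term ratio: r(k) = (1/2) * (k-5/6) (k+2/5) / [(k+17/60) (k+1)] - poly over poly, x = (1/2) from leading terms; C = 6/5 at k = 0.


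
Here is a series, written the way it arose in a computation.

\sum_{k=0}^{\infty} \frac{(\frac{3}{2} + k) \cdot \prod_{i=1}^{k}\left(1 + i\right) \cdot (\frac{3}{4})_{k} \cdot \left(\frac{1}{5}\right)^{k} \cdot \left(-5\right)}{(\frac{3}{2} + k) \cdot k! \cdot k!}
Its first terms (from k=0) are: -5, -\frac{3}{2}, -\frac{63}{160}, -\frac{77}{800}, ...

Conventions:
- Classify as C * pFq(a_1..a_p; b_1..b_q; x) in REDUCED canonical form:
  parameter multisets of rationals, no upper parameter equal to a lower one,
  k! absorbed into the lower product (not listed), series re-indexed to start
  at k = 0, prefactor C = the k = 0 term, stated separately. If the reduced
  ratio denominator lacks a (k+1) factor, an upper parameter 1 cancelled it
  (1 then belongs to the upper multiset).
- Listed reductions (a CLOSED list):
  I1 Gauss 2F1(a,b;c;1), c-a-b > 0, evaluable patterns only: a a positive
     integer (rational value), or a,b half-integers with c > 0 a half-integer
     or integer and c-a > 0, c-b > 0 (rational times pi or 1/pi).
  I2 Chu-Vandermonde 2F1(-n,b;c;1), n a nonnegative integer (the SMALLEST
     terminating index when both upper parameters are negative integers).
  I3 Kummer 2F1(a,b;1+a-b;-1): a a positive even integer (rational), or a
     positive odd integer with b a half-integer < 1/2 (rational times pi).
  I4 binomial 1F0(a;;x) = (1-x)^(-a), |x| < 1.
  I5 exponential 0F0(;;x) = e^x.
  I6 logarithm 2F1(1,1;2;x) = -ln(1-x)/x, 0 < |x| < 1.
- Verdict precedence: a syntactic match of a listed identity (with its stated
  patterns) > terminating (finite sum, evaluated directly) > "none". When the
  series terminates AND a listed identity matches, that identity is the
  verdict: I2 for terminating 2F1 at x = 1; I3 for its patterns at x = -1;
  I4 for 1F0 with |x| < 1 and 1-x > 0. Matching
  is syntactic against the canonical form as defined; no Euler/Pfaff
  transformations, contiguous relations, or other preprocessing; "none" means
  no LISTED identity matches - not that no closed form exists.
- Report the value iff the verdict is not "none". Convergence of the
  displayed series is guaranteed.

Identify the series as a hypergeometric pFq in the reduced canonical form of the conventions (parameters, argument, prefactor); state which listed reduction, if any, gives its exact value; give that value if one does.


x = \frac{1}{5} here; the reduced form reads 2F1, upper {\frac{3}{4}, 2}, lower {1}, C = -5. Verdict: none. A 2F1 with upper {\frac{3}{4}, 2} fits none of I1-I6 at x = \frac{1}{5}; the sum runs forever.

Key step: with t_0 = -5, the denominator's factorial ratio (prefactor -5) is a lower Pochhammer.
Ratio: r(k) = \frac{1}{5} * (k+\frac{3}{4}) (k+2) / [(k+1) (k+1)] - rational in k. x = \frac{1}{5}; t_0 = -5; negate the roots.


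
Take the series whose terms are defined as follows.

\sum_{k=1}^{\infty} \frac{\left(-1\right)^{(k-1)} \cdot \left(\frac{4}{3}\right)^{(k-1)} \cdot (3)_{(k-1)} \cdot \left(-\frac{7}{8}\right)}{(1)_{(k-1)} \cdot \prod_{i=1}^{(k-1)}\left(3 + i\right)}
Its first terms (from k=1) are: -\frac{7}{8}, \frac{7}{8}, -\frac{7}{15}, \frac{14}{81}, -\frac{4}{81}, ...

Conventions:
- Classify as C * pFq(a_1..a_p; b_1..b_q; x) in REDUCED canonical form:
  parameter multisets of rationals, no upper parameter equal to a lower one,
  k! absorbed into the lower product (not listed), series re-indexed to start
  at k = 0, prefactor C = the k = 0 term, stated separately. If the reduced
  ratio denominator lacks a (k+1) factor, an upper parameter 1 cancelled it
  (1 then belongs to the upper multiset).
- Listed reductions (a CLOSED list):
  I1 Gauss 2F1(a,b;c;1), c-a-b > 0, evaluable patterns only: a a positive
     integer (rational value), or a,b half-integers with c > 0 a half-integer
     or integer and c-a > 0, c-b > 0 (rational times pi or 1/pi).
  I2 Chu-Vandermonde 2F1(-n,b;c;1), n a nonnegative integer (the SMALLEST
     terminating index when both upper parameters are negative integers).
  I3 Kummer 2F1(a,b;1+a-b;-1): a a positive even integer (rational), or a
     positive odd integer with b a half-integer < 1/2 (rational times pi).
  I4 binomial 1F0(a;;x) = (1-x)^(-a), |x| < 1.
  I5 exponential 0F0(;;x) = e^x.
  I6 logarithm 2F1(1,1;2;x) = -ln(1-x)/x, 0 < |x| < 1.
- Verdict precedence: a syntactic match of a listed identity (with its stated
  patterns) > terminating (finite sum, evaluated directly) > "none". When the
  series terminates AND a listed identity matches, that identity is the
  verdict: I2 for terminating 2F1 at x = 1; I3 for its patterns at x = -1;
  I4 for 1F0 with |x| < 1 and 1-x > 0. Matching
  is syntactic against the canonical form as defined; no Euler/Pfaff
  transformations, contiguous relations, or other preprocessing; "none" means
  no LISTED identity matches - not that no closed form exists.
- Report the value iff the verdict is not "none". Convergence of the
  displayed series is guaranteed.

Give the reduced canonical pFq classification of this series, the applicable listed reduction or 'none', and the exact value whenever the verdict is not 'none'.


At argument -\frac{4}{3}: a 1F1 with upper {3}, lower {4}, scaled by C = -\frac{7}{8}. Verdict: none (x = -\frac{4}{3}): each listed identity misses the multisets {3} ; {4}.

Key observation: x = -\frac{4}{3} and the (-1)^k factor (C = -7/8, x = -4/3) folds into the argument's sign.
Term ratio: r(k) = -\frac{4}{3} * (k+3) / [(k+4) (k+1)] - rational in k, leading ratio -\frac{4}{3}; with t_0 = -\frac{7}{8}, classification follows.


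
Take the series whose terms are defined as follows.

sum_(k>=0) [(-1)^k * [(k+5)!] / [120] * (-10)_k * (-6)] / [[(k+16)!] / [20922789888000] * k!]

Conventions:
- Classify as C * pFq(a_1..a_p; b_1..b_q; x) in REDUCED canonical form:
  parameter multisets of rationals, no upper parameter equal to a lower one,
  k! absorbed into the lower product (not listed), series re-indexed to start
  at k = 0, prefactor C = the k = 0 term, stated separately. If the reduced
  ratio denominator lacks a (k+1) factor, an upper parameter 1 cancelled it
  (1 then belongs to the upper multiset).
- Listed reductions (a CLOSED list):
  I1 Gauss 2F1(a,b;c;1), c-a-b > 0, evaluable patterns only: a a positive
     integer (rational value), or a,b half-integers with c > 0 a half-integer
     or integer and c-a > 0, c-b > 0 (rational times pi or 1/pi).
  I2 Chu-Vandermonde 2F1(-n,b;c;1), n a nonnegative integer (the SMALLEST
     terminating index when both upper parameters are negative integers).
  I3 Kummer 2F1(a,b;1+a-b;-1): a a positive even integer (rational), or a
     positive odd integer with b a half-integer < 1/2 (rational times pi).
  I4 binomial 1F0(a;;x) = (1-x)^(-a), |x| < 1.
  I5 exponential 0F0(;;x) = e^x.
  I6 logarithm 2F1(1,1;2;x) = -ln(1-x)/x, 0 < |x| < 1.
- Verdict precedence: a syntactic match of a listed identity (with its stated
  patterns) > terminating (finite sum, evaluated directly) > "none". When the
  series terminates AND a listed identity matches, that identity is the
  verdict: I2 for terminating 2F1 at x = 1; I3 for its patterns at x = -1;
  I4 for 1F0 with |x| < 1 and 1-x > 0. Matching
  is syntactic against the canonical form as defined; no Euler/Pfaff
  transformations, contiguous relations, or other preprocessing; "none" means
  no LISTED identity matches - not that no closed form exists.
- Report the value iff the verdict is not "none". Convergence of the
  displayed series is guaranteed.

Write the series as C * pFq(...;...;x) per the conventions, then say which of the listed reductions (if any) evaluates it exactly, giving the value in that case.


This is -6 * 2F1(-10, 6; 17; -1) in reduced canonical form. Verdict (x = -1): the Kummer evaluation I3 applies (x = -1; c = 17 equals 1+a-b for upper {-10, 6}: listed pattern). Its exact value is -168.

First insight: from the first term -6: the denominator's factorial ratio (prefactor -6) is a lower Pochhammer.
Ratio: r(k) = (-1) * (k-10) (k+6) / [(k+17) (k+1)] - rational in k. x = (-1); t_0 = -6; negate the roots.


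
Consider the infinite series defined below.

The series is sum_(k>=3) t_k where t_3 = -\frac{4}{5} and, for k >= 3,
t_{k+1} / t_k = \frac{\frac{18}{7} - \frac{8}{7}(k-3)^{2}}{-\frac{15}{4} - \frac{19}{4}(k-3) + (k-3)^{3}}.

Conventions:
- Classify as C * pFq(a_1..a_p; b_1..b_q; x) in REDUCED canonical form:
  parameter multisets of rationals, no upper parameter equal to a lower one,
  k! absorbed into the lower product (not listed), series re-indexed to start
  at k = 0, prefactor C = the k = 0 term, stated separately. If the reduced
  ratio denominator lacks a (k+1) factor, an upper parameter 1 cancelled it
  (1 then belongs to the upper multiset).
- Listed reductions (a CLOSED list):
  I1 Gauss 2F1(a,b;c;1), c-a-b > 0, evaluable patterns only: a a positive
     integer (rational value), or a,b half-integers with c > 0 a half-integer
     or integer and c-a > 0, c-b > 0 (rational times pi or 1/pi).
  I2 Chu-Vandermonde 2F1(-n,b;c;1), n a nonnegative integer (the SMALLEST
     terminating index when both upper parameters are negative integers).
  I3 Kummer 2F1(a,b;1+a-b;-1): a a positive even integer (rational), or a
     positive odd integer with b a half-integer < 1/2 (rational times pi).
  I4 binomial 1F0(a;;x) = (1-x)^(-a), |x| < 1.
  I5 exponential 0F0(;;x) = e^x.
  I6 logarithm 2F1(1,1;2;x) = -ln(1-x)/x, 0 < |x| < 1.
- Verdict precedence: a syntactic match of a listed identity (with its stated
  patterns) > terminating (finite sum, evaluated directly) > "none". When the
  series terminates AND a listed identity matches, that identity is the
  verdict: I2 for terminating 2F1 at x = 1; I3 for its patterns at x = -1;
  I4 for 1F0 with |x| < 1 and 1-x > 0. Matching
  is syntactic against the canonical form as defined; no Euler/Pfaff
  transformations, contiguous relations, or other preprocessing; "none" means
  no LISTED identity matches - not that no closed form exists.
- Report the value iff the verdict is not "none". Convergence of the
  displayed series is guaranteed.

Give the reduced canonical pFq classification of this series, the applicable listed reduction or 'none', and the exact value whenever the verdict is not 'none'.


At argument -\frac{8}{7}: a 1F1 with upper {-\frac{3}{2}}, lower {-\frac{5}{2}}, scaled by C = -\frac{4}{5}. Verdict: none (x = -\frac{8}{7}): each listed identity misses the multisets {-\frac{3}{2}} ; {-\frac{5}{2}}.

Key step: with t_0 = -\frac{4}{5}, factor the ratio over Q (prefactor -4/5): negated roots = parameters.
Adjacent-term ratio: r(k) = -\frac{8}{7} * (k-\frac{3}{2}) / [(k-\frac{5}{2}) (k+1)] - rational in k, leading ratio -\frac{8}{7}; with t_0 = -\frac{4}{5}, classification follows.


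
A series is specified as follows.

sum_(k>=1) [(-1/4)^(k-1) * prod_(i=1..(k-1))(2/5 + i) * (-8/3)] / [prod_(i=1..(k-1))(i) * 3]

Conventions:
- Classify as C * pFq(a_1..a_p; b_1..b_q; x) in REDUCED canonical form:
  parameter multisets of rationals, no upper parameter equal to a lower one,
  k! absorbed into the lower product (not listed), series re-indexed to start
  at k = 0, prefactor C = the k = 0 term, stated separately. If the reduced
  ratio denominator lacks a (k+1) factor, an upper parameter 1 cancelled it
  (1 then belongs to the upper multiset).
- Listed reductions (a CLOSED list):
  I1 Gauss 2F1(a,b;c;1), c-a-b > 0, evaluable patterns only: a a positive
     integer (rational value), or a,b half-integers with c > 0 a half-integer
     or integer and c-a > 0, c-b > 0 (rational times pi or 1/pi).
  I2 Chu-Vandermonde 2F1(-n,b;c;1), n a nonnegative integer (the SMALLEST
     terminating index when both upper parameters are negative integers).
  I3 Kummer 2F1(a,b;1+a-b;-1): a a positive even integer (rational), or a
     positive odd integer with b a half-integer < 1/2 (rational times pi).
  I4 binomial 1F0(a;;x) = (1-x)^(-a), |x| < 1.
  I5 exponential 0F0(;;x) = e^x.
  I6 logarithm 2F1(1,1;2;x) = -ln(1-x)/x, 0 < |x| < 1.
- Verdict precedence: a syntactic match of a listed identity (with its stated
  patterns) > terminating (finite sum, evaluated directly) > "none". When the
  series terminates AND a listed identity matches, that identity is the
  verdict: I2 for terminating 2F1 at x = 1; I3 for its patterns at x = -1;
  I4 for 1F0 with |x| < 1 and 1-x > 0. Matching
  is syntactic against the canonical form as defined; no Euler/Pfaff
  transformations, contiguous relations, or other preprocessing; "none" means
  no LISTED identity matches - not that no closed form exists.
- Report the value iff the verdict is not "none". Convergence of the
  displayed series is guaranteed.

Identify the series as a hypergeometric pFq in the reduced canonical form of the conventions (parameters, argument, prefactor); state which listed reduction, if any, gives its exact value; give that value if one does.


Key observation: t_0 being -8/9, the running product (C = -8/9, x = -1/4) telescopes to a rising factorial.
Consecutive-term ratio: r(k) = (-1/4) * (k+7/5) / [(k+1)] - poly over poly, x = (-1/4) from leading terms; C = -8/9 at k = 0.

Prefactor -8/9, argument -1/4: 1F0 with upper {7/5} over lower {-}. Verdict: this is the binomial series (I4) (the 1F0 binomial series: exponent -7/5, x = -1/4). Value: (-8/9) * (5/4)^(-7/5).
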